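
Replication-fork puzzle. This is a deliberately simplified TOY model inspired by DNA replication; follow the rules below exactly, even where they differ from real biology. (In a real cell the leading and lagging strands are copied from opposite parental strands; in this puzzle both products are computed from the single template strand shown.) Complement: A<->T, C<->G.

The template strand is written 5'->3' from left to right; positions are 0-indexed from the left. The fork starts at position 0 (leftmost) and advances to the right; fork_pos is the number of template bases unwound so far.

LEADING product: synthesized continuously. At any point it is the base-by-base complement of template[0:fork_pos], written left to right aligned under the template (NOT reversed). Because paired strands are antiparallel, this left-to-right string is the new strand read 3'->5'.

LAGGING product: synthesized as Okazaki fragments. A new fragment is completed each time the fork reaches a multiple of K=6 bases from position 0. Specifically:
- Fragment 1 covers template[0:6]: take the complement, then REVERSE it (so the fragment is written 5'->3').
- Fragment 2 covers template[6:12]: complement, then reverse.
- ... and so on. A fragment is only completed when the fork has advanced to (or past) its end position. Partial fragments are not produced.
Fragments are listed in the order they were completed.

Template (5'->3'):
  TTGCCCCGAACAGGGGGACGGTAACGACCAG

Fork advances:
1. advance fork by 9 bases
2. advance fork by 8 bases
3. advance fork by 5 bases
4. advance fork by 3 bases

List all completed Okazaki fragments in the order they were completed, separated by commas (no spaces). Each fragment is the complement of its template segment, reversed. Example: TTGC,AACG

Step 1: advance 9 -> fork_pos = 0 + 9 = 9. Reached multiple(s) of 6: 6 -> fragment 1 completed (1 total).
Step 2: advance 8 -> fork_pos = 9 + 8 = 17. Reached multiple(s) of 6: 12 -> fragment 2 completed (2 total).
Step 3: advance 5 -> fork_pos = 17 + 5 = 22. Reached multiple(s) of 6: 18 -> fragment 3 completed (3 total).
Step 4: advance 3 -> fork_pos = 22 + 3 = 25. Reached multiple(s) of 6: 24 -> fragment 4 completed (4 total).
Final fork_pos = 25, so 4 fragment(s) are complete. Build each: template segment -> complement -> reverse.
Fragment 1: template[0:6] = TTGCCC -> complement AACGGG -> reversed GGGCAA
Fragment 2: template[6:12] = CGAACA -> complement GCTTGT -> reversed TGTTCG
Fragment 3: template[12:18] = GGGGGA -> complement CCCCCT -> reversed TCCCCC
Fragment 4: template[18:24] = CGGTAA -> complement GCCATT -> reversed TTACCG

Answer: GGGCAA,TGTTCG,TCCCCC,TTACCG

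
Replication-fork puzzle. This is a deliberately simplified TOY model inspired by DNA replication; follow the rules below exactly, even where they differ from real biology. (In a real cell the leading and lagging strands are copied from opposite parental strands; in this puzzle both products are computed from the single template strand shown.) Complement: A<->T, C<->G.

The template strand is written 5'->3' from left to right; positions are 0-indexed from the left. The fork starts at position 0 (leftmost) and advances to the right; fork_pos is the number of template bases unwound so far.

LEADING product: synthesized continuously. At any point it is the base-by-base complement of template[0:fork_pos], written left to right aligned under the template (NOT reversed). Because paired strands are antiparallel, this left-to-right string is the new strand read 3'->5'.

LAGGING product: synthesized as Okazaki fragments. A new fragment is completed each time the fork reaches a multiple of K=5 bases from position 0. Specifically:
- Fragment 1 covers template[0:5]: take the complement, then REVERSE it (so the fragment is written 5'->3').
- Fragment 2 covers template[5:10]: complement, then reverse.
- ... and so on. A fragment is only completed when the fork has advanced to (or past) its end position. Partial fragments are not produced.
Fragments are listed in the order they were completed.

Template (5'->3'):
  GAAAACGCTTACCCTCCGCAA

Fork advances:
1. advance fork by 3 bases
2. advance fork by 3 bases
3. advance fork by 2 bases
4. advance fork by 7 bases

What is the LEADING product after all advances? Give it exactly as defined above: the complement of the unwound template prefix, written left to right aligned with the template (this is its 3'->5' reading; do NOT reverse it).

Answer: CTTTTGCGAATGGGA

Derivation:
Step 1: advance 3 -> fork_pos = 0 + 3 = 3.
Step 2: advance 3 -> fork_pos = 3 + 3 = 6.
Step 3: advance 2 -> fork_pos = 6 + 2 = 8.
Step 4: advance 7 -> fork_pos = 8 + 7 = 15.
Unwound prefix: template[0:15] = GAAAACGCTTACCCT
Complement it base by base (A<->T, C<->G), keeping left-to-right order:
  [0:5] GAAAA -> CTTTT
  [5:10] CGCTT -> GCGAA
  [10:15] ACCCT -> TGGGA
Concatenate: CTTTTGCGAATGGGA (length 15; written aligned with the template, i.e. 3'->5').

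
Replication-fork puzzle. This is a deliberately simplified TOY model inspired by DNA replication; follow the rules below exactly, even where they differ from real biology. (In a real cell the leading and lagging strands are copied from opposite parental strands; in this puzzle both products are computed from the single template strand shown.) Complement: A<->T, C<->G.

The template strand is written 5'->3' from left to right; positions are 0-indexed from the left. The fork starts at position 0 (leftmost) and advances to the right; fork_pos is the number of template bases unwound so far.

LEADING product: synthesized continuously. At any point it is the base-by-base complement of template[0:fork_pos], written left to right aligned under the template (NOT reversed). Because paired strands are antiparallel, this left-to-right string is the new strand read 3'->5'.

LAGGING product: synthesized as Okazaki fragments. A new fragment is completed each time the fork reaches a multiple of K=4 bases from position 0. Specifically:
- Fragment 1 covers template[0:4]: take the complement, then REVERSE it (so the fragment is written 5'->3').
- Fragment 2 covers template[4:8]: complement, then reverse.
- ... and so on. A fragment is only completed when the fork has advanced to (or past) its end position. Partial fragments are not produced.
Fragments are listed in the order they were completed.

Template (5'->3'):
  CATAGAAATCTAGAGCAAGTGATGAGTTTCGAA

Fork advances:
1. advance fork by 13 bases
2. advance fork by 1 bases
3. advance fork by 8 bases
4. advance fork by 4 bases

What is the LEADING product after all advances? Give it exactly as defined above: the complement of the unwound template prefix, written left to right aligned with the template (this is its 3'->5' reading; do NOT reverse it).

Answer: GTATCTTTAGATCTCGTTCACTACTC

Derivation:
Step 1: advance 13 -> fork_pos = 0 + 13 = 13.
Step 2: advance 1 -> fork_pos = 13 + 1 = 14.
Step 3: advance 8 -> fork_pos = 14 + 8 = 22.
Step 4: advance 4 -> fork_pos = 22 + 4 = 26.
Unwound prefix: template[0:26] = CATAGAAATCTAGAGCAAGTGATGAG
Complement it base by base (A<->T, C<->G), keeping left-to-right order:
  [0:5] CATAG -> GTATC
  [5:10] AAATC -> TTTAG
  [10:15] TAGAG -> ATCTC
  [15:20] CAAGT -> GTTCA
  [20:25] GATGA -> CTACT
  [25:26] G -> C
Concatenate: GTATCTTTAGATCTCGTTCACTACTC (length 26; written aligned with the template, i.e. 3'->5').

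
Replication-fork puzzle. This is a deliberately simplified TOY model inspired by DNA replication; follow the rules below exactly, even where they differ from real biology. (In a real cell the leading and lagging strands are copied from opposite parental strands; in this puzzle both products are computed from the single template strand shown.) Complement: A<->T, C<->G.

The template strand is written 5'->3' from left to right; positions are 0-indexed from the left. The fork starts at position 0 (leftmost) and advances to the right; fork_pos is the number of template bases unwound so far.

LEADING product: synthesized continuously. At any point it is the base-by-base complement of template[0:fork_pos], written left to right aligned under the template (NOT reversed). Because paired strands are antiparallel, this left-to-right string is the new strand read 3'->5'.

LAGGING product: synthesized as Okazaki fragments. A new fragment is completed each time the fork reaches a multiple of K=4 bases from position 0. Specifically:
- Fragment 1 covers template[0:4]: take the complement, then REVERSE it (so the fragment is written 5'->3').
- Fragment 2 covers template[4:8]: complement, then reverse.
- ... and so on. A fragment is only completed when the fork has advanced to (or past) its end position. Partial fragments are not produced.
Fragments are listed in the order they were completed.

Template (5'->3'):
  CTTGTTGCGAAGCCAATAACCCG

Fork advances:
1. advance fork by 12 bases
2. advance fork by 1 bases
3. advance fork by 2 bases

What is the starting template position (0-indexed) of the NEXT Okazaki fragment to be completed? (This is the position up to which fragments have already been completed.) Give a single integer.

Step 1: advance 12 -> fork_pos = 0 + 12 = 12. Reached multiple(s) of 4: 4, 8, 12 -> fragments 1-3 completed (3 total).
Step 2: advance 1 -> fork_pos = 12 + 1 = 13. Next multiple of 4 is 16 (not reached); still 3 fragment(s).
Step 3: advance 2 -> fork_pos = 13 + 2 = 15. Next multiple of 4 is 16 (not reached); still 3 fragment(s).
3 fragment(s) completed, covering template[0:12] (3 x 4 = 12). The next fragment, fragment 4, covers template[12:16], so it starts at position 12.

Answer: 12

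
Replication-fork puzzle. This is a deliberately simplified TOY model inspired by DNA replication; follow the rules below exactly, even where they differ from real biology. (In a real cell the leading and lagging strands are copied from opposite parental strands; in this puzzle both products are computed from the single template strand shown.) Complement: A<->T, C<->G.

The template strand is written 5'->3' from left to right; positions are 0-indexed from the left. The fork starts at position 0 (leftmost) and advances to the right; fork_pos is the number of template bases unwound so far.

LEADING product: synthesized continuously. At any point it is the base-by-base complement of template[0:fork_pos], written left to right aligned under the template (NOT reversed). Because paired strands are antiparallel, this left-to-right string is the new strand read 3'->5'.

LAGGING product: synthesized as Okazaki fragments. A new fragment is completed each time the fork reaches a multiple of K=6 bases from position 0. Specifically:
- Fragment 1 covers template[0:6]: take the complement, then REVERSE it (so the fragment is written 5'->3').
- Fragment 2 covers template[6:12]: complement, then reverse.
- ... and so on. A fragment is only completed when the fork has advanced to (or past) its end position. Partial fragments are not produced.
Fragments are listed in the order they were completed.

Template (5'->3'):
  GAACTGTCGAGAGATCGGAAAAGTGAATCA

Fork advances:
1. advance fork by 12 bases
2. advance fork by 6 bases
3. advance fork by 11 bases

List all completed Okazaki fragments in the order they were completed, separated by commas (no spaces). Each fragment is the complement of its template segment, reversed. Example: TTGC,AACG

Answer: CAGTTC,TCTCGA,CCGATC,ACTTTT

Derivation:
Step 1: advance 12 -> fork_pos = 0 + 12 = 12. Reached multiple(s) of 6: 6, 12 -> fragments 1-2 completed (2 total).
Step 2: advance 6 -> fork_pos = 12 + 6 = 18. Reached multiple(s) of 6: 18 -> fragment 3 completed (3 total).
Step 3: advance 11 -> fork_pos = 18 + 11 = 29. Reached multiple(s) of 6: 24 -> fragment 4 completed (4 total).
Final fork_pos = 29, so 4 fragment(s) are complete. Build each: template segment -> complement -> reverse.
Fragment 1: template[0:6] = GAACTG -> complement CTTGAC -> reversed CAGTTC
Fragment 2: template[6:12] = TCGAGA -> complement AGCTCT -> reversed TCTCGA
Fragment 3: template[12:18] = GATCGG -> complement CTAGCC -> reversed CCGATC
Fragment 4: template[18:24] = AAAAGT -> complement TTTTCA -> reversed ACTTTT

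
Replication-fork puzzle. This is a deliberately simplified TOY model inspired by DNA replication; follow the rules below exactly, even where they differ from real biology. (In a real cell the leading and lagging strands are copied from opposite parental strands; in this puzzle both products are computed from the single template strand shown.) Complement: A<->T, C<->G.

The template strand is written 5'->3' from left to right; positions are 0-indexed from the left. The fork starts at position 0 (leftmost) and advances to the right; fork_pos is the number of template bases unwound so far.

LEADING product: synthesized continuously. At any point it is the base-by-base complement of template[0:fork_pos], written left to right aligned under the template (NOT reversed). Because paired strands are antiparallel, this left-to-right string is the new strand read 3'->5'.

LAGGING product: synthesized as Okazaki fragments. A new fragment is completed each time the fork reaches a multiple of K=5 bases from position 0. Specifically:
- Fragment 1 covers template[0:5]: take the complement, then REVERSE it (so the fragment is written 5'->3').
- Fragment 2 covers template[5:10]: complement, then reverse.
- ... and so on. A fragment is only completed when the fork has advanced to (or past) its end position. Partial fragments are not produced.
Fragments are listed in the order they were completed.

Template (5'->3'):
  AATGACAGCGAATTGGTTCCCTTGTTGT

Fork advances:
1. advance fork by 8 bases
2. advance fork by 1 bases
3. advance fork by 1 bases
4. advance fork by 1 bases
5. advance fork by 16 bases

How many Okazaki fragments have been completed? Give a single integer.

Step 1: advance 8 -> fork_pos = 0 + 8 = 8. Reached multiple(s) of 5: 5 -> fragment 1 completed (1 total).
Step 2: advance 1 -> fork_pos = 8 + 1 = 9. Next multiple of 5 is 10 (not reached); still 1 fragment(s).
Step 3: advance 1 -> fork_pos = 9 + 1 = 10. Reached multiple(s) of 5: 10 -> fragment 2 completed (2 total).
Step 4: advance 1 -> fork_pos = 10 + 1 = 11. Next multiple of 5 is 15 (not reached); still 2 fragment(s).
Step 5: advance 16 -> fork_pos = 11 + 16 = 27. Reached multiple(s) of 5: 15, 20, 25 -> fragments 3-5 completed (5 total).
Check: final fork_pos = 27; the multiples of 5 that are <= 27 are 5..25 -> 27 // 5 = 5 completed fragment(s).

Answer: 5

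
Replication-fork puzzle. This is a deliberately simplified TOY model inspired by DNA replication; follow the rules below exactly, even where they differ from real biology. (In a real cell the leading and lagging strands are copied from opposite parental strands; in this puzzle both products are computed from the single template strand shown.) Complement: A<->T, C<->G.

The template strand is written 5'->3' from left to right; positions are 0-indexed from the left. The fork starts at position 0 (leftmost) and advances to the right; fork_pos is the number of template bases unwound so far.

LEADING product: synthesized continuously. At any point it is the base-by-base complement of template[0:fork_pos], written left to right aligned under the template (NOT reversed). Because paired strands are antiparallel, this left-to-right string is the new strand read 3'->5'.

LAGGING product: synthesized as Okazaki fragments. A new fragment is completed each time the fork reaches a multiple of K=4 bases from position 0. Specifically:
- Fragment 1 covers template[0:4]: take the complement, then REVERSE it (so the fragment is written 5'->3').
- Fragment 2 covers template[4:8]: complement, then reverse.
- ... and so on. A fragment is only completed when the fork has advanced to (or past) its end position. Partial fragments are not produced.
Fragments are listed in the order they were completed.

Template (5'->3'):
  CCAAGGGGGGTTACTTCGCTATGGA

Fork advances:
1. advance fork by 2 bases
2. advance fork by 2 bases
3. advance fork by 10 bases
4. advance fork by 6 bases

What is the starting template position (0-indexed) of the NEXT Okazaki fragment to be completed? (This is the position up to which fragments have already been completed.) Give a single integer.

Step 1: advance 2 -> fork_pos = 0 + 2 = 2. Next multiple of 4 is 4 (not reached); still 0 fragment(s).
Step 2: advance 2 -> fork_pos = 2 + 2 = 4. Reached multiple(s) of 4: 4 -> fragment 1 completed (1 total).
Step 3: advance 10 -> fork_pos = 4 + 10 = 14. Reached multiple(s) of 4: 8, 12 -> fragments 2-3 completed (3 total).
Step 4: advance 6 -> fork_pos = 14 + 6 = 20. Reached multiple(s) of 4: 16, 20 -> fragments 4-5 completed (5 total).
5 fragment(s) completed, covering template[0:20] (5 x 4 = 20). The next fragment, fragment 6, covers template[20:24], so it starts at position 20.

Answer: 20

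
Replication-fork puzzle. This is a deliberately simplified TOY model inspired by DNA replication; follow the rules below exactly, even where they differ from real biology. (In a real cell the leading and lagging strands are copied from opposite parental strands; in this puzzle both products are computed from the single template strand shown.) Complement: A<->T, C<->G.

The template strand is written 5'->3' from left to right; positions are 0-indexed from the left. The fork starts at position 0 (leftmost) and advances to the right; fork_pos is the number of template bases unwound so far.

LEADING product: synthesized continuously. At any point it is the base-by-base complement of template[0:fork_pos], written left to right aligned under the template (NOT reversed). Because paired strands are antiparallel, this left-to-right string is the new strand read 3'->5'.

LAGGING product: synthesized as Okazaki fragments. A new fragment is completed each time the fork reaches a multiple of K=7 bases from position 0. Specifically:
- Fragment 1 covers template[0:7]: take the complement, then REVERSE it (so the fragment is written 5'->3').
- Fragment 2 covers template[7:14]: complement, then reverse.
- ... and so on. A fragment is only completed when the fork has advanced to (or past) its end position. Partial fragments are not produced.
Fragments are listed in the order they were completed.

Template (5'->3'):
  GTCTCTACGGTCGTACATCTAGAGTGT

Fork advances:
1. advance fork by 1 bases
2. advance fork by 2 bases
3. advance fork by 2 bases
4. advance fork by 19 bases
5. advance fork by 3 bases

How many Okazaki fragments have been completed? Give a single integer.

Step 1: advance 1 -> fork_pos = 0 + 1 = 1. Next multiple of 7 is 7 (not reached); still 0 fragment(s).
Step 2: advance 2 -> fork_pos = 1 + 2 = 3. Next multiple of 7 is 7 (not reached); still 0 fragment(s).
Step 3: advance 2 -> fork_pos = 3 + 2 = 5. Next multiple of 7 is 7 (not reached); still 0 fragment(s).
Step 4: advance 19 -> fork_pos = 5 + 19 = 24. Reached multiple(s) of 7: 7, 14, 21 -> fragments 1-3 completed (3 total).
Step 5: advance 3 -> fork_pos = 24 + 3 = 27. Next multiple of 7 is 28 (not reached); still 3 fragment(s).
Check: final fork_pos = 27; the multiples of 7 that are <= 27 are 7..21 -> 27 // 7 = 3 completed fragment(s).

Answer: 3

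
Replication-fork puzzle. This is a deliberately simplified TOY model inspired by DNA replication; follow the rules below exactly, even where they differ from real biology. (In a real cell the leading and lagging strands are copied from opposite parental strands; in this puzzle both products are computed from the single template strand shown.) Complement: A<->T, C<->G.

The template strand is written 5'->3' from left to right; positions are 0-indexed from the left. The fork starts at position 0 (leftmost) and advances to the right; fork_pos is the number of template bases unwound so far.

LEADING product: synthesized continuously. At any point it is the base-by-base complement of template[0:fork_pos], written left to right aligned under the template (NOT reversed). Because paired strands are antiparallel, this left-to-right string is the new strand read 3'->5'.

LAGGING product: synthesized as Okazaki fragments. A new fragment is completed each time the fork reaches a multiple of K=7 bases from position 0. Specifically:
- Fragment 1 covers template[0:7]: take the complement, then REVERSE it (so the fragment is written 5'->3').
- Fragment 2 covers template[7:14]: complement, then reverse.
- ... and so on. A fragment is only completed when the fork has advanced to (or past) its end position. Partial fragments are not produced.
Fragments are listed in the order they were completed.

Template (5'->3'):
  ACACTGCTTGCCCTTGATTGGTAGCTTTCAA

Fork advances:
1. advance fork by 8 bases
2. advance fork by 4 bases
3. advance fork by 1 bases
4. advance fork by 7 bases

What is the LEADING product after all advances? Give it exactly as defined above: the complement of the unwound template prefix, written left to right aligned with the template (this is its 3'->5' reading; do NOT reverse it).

Step 1: advance 8 -> fork_pos = 0 + 8 = 8.
Step 2: advance 4 -> fork_pos = 8 + 4 = 12.
Step 3: advance 1 -> fork_pos = 12 + 1 = 13.
Step 4: advance 7 -> fork_pos = 13 + 7 = 20.
Unwound prefix: template[0:20] = ACACTGCTTGCCCTTGATTG
Complement it base by base (A<->T, C<->G), keeping left-to-right order:
  [0:5] ACACT -> TGTGA
  [5:10] GCTTG -> CGAAC
  [10:15] CCCTT -> GGGAA
  [15:20] GATTG -> CTAAC
Concatenate: TGTGACGAACGGGAACTAAC (length 20; written aligned with the template, i.e. 3'->5').

Answer: TGTGACGAACGGGAACTAAC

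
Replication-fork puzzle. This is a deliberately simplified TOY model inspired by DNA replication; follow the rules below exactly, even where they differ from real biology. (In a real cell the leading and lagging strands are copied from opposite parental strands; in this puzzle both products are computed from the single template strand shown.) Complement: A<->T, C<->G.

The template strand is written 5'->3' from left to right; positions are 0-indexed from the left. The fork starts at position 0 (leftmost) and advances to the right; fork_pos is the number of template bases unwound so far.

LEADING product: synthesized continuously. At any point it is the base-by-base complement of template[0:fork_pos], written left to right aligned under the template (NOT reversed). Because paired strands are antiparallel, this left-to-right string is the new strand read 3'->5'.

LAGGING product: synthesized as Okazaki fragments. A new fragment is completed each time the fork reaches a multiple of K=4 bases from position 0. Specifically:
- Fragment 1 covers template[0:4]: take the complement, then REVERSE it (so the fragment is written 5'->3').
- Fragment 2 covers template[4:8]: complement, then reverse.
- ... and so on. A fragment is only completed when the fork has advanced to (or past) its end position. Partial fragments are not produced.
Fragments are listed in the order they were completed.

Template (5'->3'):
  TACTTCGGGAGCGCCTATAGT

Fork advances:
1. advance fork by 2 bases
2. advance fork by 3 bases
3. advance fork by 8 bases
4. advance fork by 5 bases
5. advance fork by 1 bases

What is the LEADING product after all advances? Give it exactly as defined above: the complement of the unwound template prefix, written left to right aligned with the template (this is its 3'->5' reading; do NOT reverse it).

Step 1: advance 2 -> fork_pos = 0 + 2 = 2.
Step 2: advance 3 -> fork_pos = 2 + 3 = 5.
Step 3: advance 8 -> fork_pos = 5 + 8 = 13.
Step 4: advance 5 -> fork_pos = 13 + 5 = 18.
Step 5: advance 1 -> fork_pos = 18 + 1 = 19.
Unwound prefix: template[0:19] = TACTTCGGGAGCGCCTATA
Complement it base by base (A<->T, C<->G), keeping left-to-right order:
  [0:5] TACTT -> ATGAA
  [5:10] CGGGA -> GCCCT
  [10:15] GCGCC -> CGCGG
  [15:19] TATA -> ATAT
Concatenate: ATGAAGCCCTCGCGGATAT (length 19; written aligned with the template, i.e. 3'->5').

Answer: ATGAAGCCCTCGCGGATAT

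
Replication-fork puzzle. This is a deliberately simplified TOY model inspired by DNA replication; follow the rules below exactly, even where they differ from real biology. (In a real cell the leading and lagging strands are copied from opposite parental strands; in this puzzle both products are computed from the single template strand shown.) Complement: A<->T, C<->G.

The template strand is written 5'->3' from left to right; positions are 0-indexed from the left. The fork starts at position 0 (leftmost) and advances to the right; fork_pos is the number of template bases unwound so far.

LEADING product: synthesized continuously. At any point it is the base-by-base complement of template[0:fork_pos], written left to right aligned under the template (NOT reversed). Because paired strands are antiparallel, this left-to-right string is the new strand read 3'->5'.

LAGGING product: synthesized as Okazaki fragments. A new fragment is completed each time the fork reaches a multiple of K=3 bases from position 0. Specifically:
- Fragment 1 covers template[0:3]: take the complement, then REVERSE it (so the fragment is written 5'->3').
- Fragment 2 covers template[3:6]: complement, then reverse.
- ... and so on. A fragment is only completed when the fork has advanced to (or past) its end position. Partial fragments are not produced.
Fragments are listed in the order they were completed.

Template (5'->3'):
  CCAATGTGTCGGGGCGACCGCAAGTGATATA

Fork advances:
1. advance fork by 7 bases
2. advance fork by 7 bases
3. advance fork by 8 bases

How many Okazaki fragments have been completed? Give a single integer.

Step 1: advance 7 -> fork_pos = 0 + 7 = 7. Reached multiple(s) of 3: 3, 6 -> fragments 1-2 completed (2 total).
Step 2: advance 7 -> fork_pos = 7 + 7 = 14. Reached multiple(s) of 3: 9, 12 -> fragments 3-4 completed (4 total).
Step 3: advance 8 -> fork_pos = 14 + 8 = 22. Reached multiple(s) of 3: 15, 18, 21 -> fragments 5-7 completed (7 total).
Check: final fork_pos = 22; the multiples of 3 that are <= 22 are 3..21 -> 22 // 3 = 7 completed fragment(s).

Answer: 7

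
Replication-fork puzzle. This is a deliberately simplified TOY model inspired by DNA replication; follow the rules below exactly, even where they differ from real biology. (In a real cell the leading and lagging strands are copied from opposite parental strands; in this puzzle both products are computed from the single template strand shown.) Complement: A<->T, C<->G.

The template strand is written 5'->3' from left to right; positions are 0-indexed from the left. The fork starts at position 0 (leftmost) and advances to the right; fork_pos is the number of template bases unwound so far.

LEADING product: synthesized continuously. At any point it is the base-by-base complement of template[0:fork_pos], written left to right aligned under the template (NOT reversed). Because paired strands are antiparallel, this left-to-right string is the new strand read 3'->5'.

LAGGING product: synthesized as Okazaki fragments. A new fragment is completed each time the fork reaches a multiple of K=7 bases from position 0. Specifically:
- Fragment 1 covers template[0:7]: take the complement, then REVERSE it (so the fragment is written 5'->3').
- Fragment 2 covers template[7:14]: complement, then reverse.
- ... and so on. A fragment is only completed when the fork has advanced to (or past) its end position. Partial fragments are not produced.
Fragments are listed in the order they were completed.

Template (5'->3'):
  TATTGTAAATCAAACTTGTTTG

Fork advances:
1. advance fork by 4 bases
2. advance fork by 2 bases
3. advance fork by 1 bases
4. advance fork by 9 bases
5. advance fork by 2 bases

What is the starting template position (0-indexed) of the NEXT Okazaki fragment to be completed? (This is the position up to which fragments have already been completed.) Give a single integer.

Step 1: advance 4 -> fork_pos = 0 + 4 = 4. Next multiple of 7 is 7 (not reached); still 0 fragment(s).
Step 2: advance 2 -> fork_pos = 4 + 2 = 6. Next multiple of 7 is 7 (not reached); still 0 fragment(s).
Step 3: advance 1 -> fork_pos = 6 + 1 = 7. Reached multiple(s) of 7: 7 -> fragment 1 completed (1 total).
Step 4: advance 9 -> fork_pos = 7 + 9 = 16. Reached multiple(s) of 7: 14 -> fragment 2 completed (2 total).
Step 5: advance 2 -> fork_pos = 16 + 2 = 18. Next multiple of 7 is 21 (not reached); still 2 fragment(s).
2 fragment(s) completed, covering template[0:14] (2 x 7 = 14). The next fragment, fragment 3, covers template[14:21], so it starts at position 14.

Answer: 14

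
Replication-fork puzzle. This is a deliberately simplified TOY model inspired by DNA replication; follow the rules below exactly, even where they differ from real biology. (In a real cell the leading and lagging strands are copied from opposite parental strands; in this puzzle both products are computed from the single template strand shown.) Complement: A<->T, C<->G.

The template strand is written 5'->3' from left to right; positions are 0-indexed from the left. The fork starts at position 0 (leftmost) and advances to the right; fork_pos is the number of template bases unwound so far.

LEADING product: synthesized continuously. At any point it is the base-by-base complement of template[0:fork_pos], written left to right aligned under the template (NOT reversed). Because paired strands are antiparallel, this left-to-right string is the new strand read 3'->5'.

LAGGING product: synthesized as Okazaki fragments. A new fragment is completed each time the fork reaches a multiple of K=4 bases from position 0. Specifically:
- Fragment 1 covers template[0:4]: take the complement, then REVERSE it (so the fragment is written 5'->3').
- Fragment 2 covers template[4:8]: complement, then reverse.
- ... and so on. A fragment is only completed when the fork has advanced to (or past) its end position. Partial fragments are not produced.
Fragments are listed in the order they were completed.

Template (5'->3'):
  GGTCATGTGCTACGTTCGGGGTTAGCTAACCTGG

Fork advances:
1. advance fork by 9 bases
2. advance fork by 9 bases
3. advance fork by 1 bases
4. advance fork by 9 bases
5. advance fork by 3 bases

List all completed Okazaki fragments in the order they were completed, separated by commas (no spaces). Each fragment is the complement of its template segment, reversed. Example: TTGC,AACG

Step 1: advance 9 -> fork_pos = 0 + 9 = 9. Reached multiple(s) of 4: 4, 8 -> fragments 1-2 completed (2 total).
Step 2: advance 9 -> fork_pos = 9 + 9 = 18. Reached multiple(s) of 4: 12, 16 -> fragments 3-4 completed (4 total).
Step 3: advance 1 -> fork_pos = 18 + 1 = 19. Next multiple of 4 is 20 (not reached); still 4 fragment(s).
Step 4: advance 9 -> fork_pos = 19 + 9 = 28. Reached multiple(s) of 4: 20, 24, 28 -> fragments 5-7 completed (7 total).
Step 5: advance 3 -> fork_pos = 28 + 3 = 31. Next multiple of 4 is 32 (not reached); still 7 fragment(s).
Final fork_pos = 31, so 7 fragment(s) are complete. Build each: template segment -> complement -> reverse.
Fragment 1: template[0:4] = GGTC -> complement CCAG -> reversed GACC
Fragment 2: template[4:8] = ATGT -> complement TACA -> reversed ACAT
Fragment 3: template[8:12] = GCTA -> complement CGAT -> reversed TAGC
Fragment 4: template[12:16] = CGTT -> complement GCAA -> reversed AACG
Fragment 5: template[16:20] = CGGG -> complement GCCC -> reversed CCCG
Fragment 6: template[20:24] = GTTA -> complement CAAT -> reversed TAAC
Fragment 7: template[24:28] = GCTA -> complement CGAT -> reversed TAGC

Answer: GACC,ACAT,TAGC,AACG,CCCG,TAAC,TAGC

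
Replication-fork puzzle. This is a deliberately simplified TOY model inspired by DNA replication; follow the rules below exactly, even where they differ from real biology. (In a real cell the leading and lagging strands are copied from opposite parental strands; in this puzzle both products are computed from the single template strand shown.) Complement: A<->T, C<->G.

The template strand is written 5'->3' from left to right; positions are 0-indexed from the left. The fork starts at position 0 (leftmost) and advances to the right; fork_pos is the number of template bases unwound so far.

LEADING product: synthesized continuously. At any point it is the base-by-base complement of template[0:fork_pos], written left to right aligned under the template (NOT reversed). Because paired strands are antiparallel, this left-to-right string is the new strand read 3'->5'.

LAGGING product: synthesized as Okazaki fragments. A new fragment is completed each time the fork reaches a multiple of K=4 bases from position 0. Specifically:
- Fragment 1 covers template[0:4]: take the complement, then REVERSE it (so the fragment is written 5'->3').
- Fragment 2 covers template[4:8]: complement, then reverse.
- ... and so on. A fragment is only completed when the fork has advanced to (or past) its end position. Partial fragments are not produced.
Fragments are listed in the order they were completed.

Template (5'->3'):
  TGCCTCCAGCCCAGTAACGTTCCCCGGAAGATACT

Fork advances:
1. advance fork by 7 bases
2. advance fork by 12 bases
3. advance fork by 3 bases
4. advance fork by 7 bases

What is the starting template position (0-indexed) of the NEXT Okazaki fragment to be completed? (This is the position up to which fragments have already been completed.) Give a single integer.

Answer: 28

Derivation:
Step 1: advance 7 -> fork_pos = 0 + 7 = 7. Reached multiple(s) of 4: 4 -> fragment 1 completed (1 total).
Step 2: advance 12 -> fork_pos = 7 + 12 = 19. Reached multiple(s) of 4: 8, 12, 16 -> fragments 2-4 completed (4 total).
Step 3: advance 3 -> fork_pos = 19 + 3 = 22. Reached multiple(s) of 4: 20 -> fragment 5 completed (5 total).
Step 4: advance 7 -> fork_pos = 22 + 7 = 29. Reached multiple(s) of 4: 24, 28 -> fragments 6-7 completed (7 total).
7 fragment(s) completed, covering template[0:28] (7 x 4 = 28). The next fragment, fragment 8, covers template[28:32], so it starts at position 28.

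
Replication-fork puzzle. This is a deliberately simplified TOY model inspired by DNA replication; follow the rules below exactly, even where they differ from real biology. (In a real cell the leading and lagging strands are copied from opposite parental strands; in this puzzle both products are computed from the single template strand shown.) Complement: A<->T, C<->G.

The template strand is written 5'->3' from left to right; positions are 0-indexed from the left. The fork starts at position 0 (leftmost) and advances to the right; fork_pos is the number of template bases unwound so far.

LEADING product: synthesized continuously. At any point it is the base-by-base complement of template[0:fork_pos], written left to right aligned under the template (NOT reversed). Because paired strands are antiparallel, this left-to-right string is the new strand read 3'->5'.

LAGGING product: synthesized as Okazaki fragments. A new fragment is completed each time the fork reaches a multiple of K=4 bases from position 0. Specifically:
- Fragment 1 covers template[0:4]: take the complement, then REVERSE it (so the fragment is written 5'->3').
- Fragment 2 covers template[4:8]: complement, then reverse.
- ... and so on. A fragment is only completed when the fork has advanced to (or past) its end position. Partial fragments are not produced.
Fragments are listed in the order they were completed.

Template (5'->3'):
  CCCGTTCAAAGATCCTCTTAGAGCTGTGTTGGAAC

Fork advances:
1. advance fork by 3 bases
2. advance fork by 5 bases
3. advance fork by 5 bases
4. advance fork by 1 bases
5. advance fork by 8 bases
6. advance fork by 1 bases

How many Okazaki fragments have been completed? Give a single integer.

Answer: 5

Derivation:
Step 1: advance 3 -> fork_pos = 0 + 3 = 3. Next multiple of 4 is 4 (not reached); still 0 fragment(s).
Step 2: advance 5 -> fork_pos = 3 + 5 = 8. Reached multiple(s) of 4: 4, 8 -> fragments 1-2 completed (2 total).
Step 3: advance 5 -> fork_pos = 8 + 5 = 13. Reached multiple(s) of 4: 12 -> fragment 3 completed (3 total).
Step 4: advance 1 -> fork_pos = 13 + 1 = 14. Next multiple of 4 is 16 (not reached); still 3 fragment(s).
Step 5: advance 8 -> fork_pos = 14 + 8 = 22. Reached multiple(s) of 4: 16, 20 -> fragments 4-5 completed (5 total).
Step 6: advance 1 -> fork_pos = 22 + 1 = 23. Next multiple of 4 is 24 (not reached); still 5 fragment(s).
Check: final fork_pos = 23; the multiples of 4 that are <= 23 are 4..20 -> 23 // 4 = 5 completed fragment(s).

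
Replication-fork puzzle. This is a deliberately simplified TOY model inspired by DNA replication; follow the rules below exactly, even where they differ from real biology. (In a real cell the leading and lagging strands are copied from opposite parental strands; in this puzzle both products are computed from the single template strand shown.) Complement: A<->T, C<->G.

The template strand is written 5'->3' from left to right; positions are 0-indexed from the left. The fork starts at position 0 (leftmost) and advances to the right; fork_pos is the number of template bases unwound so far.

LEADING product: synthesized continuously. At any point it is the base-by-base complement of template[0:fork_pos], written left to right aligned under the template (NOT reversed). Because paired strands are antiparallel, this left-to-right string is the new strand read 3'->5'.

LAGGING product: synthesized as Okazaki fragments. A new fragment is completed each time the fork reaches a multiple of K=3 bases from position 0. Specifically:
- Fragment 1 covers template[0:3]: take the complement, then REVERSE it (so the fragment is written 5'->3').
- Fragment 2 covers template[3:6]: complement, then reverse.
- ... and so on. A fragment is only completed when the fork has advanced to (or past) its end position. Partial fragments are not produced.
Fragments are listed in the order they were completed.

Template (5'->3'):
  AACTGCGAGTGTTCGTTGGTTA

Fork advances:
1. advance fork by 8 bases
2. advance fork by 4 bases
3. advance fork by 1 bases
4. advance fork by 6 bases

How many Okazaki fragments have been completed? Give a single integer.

Step 1: advance 8 -> fork_pos = 0 + 8 = 8. Reached multiple(s) of 3: 3, 6 -> fragments 1-2 completed (2 total).
Step 2: advance 4 -> fork_pos = 8 + 4 = 12. Reached multiple(s) of 3: 9, 12 -> fragments 3-4 completed (4 total).
Step 3: advance 1 -> fork_pos = 12 + 1 = 13. Next multiple of 3 is 15 (not reached); still 4 fragment(s).
Step 4: advance 6 -> fork_pos = 13 + 6 = 19. Reached multiple(s) of 3: 15, 18 -> fragments 5-6 completed (6 total).
Check: final fork_pos = 19; the multiples of 3 that are <= 19 are 3..18 -> 19 // 3 = 6 completed fragment(s).

Answer: 6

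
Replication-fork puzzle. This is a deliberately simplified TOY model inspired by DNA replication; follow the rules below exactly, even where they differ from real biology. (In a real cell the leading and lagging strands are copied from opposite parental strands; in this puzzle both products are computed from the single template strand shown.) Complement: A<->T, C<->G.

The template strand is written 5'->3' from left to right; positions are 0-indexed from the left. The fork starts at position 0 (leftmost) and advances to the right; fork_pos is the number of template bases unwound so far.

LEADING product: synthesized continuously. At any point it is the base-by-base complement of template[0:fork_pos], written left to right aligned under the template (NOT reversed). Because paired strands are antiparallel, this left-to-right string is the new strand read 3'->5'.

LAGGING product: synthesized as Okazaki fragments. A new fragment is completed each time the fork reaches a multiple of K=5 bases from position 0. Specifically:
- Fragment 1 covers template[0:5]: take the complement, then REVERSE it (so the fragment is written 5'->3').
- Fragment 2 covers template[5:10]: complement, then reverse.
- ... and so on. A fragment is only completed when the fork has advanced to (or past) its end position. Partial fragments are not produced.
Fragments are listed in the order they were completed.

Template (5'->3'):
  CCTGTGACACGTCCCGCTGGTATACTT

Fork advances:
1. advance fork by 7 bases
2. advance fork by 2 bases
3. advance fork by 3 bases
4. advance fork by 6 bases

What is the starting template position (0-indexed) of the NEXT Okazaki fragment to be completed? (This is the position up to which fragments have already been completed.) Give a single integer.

Answer: 15

Derivation:
Step 1: advance 7 -> fork_pos = 0 + 7 = 7. Reached multiple(s) of 5: 5 -> fragment 1 completed (1 total).
Step 2: advance 2 -> fork_pos = 7 + 2 = 9. Next multiple of 5 is 10 (not reached); still 1 fragment(s).
Step 3: advance 3 -> fork_pos = 9 + 3 = 12. Reached multiple(s) of 5: 10 -> fragment 2 completed (2 total).
Step 4: advance 6 -> fork_pos = 12 + 6 = 18. Reached multiple(s) of 5: 15 -> fragment 3 completed (3 total).
3 fragment(s) completed, covering template[0:15] (3 x 5 = 15). The next fragment, fragment 4, covers template[15:20], so it starts at position 15.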